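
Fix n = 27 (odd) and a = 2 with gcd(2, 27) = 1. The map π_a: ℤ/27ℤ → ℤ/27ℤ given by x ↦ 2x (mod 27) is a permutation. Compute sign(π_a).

-1

Orbit of 7 under x↦2x: [7, 14, 1, 2, 4, 8, 16]… (length divides ord_27(2)).
4 cycles of lengths [18, 6, 2, 1].
27 − 4 = 23 transpositions; sign(π) = (−1)^23 = -1.
Zolotarev: (2|27) = -1, matching the cycle-count sign.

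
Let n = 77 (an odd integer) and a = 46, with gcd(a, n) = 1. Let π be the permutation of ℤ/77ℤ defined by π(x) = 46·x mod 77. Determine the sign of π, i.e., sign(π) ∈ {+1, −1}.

Start at x=43: 43 → 53 → 51 → 36 → 39 → 23 → 57 → … (one orbit).
The orbit structure of x ↦ 46x mod 77: 6 orbits of sizes [30, 30, 10, 3, 3, 1].
sign(π) = (−1)^{n − #cycles} = (−1)^{77−6} = (−1)^71 = -1.
Via Zolotarev, sign(π_{46}) = (46|77) = -1.

-1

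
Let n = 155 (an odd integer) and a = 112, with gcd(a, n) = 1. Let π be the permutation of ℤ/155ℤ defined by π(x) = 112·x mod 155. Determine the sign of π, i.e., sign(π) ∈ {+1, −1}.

-1

Start at x=64: 64 → 38 → 71 → 47 → 149 → 103 → 66 → … (one orbit).
Cycle type of π: 60×2 + 15×2 + 4 + 1; total 6 cycles.
sign(π) = (−1)^{n − #cycles} = (−1)^{155−6} = (−1)^149 = -1.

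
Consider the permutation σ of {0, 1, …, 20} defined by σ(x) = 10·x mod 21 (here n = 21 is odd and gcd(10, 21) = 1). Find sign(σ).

-1

Orbit of 4 under x↦10x: [4, 19, 1, 10, 16, 13]… (length divides ord_21(10)).
π_10 has 6 disjoint cycles with lengths [6, 6, 6, 1, 1, 1] on {0,…,20}.
Σ(ℓ_i−1) = 21−6 = 15; sign = (−1)^15 = -1.
(10|21)_J = -1 (Zolotarev's lemma cross-check).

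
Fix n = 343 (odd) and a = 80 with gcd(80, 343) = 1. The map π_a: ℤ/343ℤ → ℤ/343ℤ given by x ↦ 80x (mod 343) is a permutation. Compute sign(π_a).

Orbit of 313 under x↦80x: [313, 1, 80, 226, 244, 312, 264]… (length divides ord_343(80)).
The orbit structure of x ↦ 80x mod 343: 16 orbits of sizes [42, 42, 42, 42, 42, 42, 42, 6, 6, 6, 6, 6, 6, 6, 6, 1].
16 cycles on 343: each ℓ→(−1)^(ℓ−1), product (−1)^327 = -1.
(80|343)_J = -1 (Zolotarev's lemma cross-check).

-1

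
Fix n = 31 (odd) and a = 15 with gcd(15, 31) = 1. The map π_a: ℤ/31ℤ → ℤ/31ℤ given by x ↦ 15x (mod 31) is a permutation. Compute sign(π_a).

-1

Trace 15: π^k(15) = [15, 8, 27, 2, 30, 16, 23] for k=0..6.
Decompose π into cycles: lengths [10, 10, 10, 1] (4 cycles, including the fixed point 0).
sign(π) = (−1)^{n − #cycles} = (−1)^{31−4} = (−1)^27 = -1.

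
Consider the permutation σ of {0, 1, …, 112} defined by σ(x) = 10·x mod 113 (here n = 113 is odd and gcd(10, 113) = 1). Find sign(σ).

Trace 81: π^k(81) = [81, 19, 77, 92, 16, 47, 18] for k=0..6.
The orbit structure of x ↦ 10x mod 113: 2 orbits of sizes [112, 1].
Σ(ℓ_i−1) = 113−2 = 111; sign = (−1)^111 = -1.
Zolotarev: (10|113) = -1, matching the cycle-count sign.

-1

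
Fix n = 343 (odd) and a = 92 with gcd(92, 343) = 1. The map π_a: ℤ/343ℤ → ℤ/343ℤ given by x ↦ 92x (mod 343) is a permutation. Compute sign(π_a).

+1

Start at x=337: 337 → 134 → 323 → 218 → 162 → 155 → 197 → … (one orbit).
The orbit structure of x ↦ 92x mod 343: 19 orbits of sizes [49, 49, 49, 49, 49, 49, 7, 7, 7, 7, 7, 7, 1, 1, 1, 1, 1, 1, 1].
19 cycles on 343: each ℓ→(−1)^(ℓ−1), product (−1)^324 = +1.
Check: (92/343) = +1 by Zolotarev.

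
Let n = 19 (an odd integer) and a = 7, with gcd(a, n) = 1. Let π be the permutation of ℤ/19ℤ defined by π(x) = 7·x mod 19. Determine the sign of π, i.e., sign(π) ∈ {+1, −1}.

Start at x=1: 1 → 7 → 11 → 1 (one orbit).
Decompose π into cycles: lengths [3, 3, 3, 3, 3, 3, 1] (7 cycles, including the fixed point 0).
7 cycles on 19: each ℓ→(−1)^(ℓ−1), product (−1)^12 = +1.
The Jacobi symbol (7|19) = +1 (Zolotarev) agrees.

+1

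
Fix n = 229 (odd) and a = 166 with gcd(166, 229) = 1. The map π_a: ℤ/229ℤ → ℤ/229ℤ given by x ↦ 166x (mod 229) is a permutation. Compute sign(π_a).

-1

Orbit of 110 under x↦166x: [110, 169, 116, 20, 114, 146, 191]… (length divides ord_229(166)).
The orbit structure of x ↦ 166x mod 229: 2 orbits of sizes [228, 1].
229 − 2 = 227 transpositions; sign(π) = (−1)^227 = -1.
Via Zolotarev, sign(π_{166}) = (166|229) = -1.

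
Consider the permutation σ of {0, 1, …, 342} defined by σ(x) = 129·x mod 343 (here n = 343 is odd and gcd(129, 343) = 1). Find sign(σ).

-1

Trace 313: π^k(313) = [313, 246, 178, 324, 293, 67, 68] for k=0..6.
The orbit structure of x ↦ 129x mod 343: 16 orbits of sizes [42, 42, 42, 42, 42, 42, 42, 6, 6, 6, 6, 6, 6, 6, 6, 1].
sign(π) = (−1)^{n − #cycles} = (−1)^{343−16} = (−1)^327 = -1.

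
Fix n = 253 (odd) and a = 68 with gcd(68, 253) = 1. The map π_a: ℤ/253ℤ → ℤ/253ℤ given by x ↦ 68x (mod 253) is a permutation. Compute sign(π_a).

+1

Orbit of 47 under x↦68x: [47, 160, 1, 68, 70, 206, 93]… (length divides ord_253(68)).
Cycle type of π: 10×23 + 2×11 + 1; total 35 cycles.
253 − 35 = 218 transpositions; sign(π) = (−1)^218 = +1.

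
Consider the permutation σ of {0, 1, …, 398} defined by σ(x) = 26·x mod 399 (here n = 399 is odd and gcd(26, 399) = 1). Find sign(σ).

Orbit of 277 under x↦26x: [277, 20, 121, 353, 1, 26]… (length divides ord_399(26)).
71 cycles of lengths [6, 6, 6, 6, 6, 6, 6, 6, 6, 6, 6, 6, 6, 6, 6, 6, 6, 6, 6, 6, 6, 6, 6, 6, 6, 6, 6, 6, 6, 6, 6, 6, 6, 6, 6, 6, 6, 6, 6, 6, 6, 6, 6, 6, 6, 6, 6, 6, 6, 6, 6, 6, 6, 6, 6, 6, 6, 6, 6, 6, 6, 6, 6, 3, 3, 3, 3, 3, 3, 2, 1].
sign(π) = (−1)^{n − #cycles} = (−1)^{399−71} = (−1)^328 = +1.

+1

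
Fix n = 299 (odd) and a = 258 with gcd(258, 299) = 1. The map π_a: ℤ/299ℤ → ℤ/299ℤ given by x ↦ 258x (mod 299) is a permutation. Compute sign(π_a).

+1

Start at x=133: 133 → 228 → 220 → 249 → 256 → 268 → 75 → … (one orbit).
The orbit structure of x ↦ 258x mod 299: 5 orbits of sizes [132, 132, 22, 12, 1].
299 − 5 = 294 transpositions; sign(π) = (−1)^294 = +1.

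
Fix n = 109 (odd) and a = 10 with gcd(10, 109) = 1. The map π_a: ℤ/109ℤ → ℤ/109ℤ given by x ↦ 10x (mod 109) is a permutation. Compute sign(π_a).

-1

Start at x=7: 7 → 70 → 46 → 24 → 22 → 2 → 20 → … (one orbit).
2 cycles of lengths [108, 1].
sign(π) = (−1)^{n − #cycles} = (−1)^{109−2} = (−1)^107 = -1.
The Jacobi symbol (10|109) = -1 (Zolotarev) agrees.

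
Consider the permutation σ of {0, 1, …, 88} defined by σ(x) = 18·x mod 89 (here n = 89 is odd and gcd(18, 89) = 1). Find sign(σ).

Trace 55: π^k(55) = [55, 11, 20, 4, 72, 50, 10] for k=0..6.
3 cycles of lengths [44, 44, 1].
n − c = 89 − 3 = 86; sign = (−1)^86 = +1.
Check: (18/89) = +1 by Zolotarev.

+1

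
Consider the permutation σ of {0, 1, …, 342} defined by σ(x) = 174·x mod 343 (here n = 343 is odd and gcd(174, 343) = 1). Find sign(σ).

-1

Trace 148: π^k(148) = [148, 27, 239, 83, 36, 90, 225] for k=0..6.
Cycle lengths of π_174 on ℤ/343ℤ: [98, 98, 98, 14, 14, 14, 2, 2, 2, 1]; 10 cycles in total.
10 cycles on 343: each ℓ→(−1)^(ℓ−1), product (−1)^333 = -1.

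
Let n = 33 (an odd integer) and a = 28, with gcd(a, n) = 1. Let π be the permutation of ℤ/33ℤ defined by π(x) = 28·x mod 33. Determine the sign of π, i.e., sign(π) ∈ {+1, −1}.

Trace 10: π^k(10) = [10, 16, 19, 4, 13, 1, 28] for k=0..6.
Decompose π into cycles: lengths [10, 10, 10, 1, 1, 1] (6 cycles, including the fixed point 0).
n − c = 33 − 6 = 27; sign = (−1)^27 = -1.
Zolotarev: (28|33) = -1, matching the cycle-count sign.

-1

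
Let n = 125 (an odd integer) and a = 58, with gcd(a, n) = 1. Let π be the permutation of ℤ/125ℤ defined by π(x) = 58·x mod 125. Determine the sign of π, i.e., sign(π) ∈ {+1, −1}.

-1

Start at x=94: 94 → 77 → 91 → 28 → 124 → 67 → 11 → … (one orbit).
The orbit structure of x ↦ 58x mod 125: 4 orbits of sizes [100, 20, 4, 1].
With 4 cycles on 125 points, sign = (−1)^{125−4} = -1.
The Jacobi symbol (58|125) = -1 (Zolotarev) agrees.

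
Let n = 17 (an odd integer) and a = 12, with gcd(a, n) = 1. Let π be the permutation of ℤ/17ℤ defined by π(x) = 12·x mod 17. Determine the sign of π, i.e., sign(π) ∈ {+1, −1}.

-1

Start at x=12: 12 → 8 → 11 → 13 → 3 → 2 → 7 → … (one orbit).
The orbit structure of x ↦ 12x mod 17: 2 orbits of sizes [16, 1].
sign(π) = (−1)^{n − #cycles} = (−1)^{17−2} = (−1)^15 = -1.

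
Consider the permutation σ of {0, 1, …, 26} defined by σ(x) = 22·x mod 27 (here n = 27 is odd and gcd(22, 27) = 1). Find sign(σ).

+1

Start at x=1: 1 → 22 → 25 → 10 → 4 → 7 → 19 → … (one orbit).
Cycle type of π: 9×2 + 3×2 + 1×3; total 7 cycles.
Σ(ℓ_i−1) = 27−7 = 20; sign = (−1)^20 = +1.
The Jacobi symbol (22|27) = +1 (Zolotarev) agrees.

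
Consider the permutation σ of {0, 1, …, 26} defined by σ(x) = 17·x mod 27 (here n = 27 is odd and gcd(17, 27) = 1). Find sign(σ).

-1

Trace 1: π^k(1) = [1, 17, 19, 26, 10, 8] for k=0..5.
8 cycles of lengths [6, 6, 6, 2, 2, 2, 2, 1].
27 − 8 = 19 transpositions; sign(π) = (−1)^19 = -1.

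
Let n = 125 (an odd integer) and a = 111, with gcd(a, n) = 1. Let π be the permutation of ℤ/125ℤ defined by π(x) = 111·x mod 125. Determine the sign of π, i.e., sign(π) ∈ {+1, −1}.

+1

Trace 121: π^k(121) = [121, 56, 91, 101, 86, 46, 106] for k=0..6.
The orbit structure of x ↦ 111x mod 125: 13 orbits of sizes [25, 25, 25, 25, 5, 5, 5, 5, 1, 1, 1, 1, 1].
sign(π) = (−1)^{n − #cycles} = (−1)^{125−13} = (−1)^112 = +1.
The Jacobi symbol (111|125) = +1 (Zolotarev) agrees.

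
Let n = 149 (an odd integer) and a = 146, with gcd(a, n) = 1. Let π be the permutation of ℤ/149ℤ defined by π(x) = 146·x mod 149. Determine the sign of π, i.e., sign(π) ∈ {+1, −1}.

-1

Orbit of 74 under x↦146x: [74, 76, 70, 88, 34, 47, 8]… (length divides ord_149(146)).
The orbit structure of x ↦ 146x mod 149: 2 orbits of sizes [148, 1].
149 − 2 = 147 transpositions; sign(π) = (−1)^147 = -1.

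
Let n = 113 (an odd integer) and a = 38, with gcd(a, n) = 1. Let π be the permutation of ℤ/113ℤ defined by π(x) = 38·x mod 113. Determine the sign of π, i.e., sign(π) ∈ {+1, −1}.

Orbit of 11 under x↦38x: [11, 79, 64, 59, 95, 107, 111]… (length divides ord_113(38)).
2 cycles of lengths [112, 1].
113 − 2 = 111 transpositions; sign(π) = (−1)^111 = -1.
Zolotarev: (38|113) = -1, matching the cycle-count sign.

-1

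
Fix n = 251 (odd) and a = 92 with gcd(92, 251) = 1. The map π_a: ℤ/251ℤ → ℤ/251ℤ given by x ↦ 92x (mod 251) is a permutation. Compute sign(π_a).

+1

Orbit of 28 under x↦92x: [28, 66, 48, 149, 154, 112, 13]… (length divides ord_251(92)).
Cycle type of π: 125×2 + 1; total 3 cycles.
3 cycles on 251: each ℓ→(−1)^(ℓ−1), product (−1)^248 = +1.
Check: (92/251) = +1 by Zolotarev.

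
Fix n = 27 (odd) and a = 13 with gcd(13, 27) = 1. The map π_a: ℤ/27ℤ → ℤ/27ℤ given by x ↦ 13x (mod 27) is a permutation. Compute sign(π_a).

+1

Trace 13: π^k(13) = [13, 7, 10, 22, 16, 19, 4] for k=0..6.
π_13 has 7 disjoint cycles with lengths [9, 9, 3, 3, 1, 1, 1] on {0,…,26}.
27 − 7 = 20 transpositions; sign(π) = (−1)^20 = +1.
Check: (13/27) = +1 by Zolotarev.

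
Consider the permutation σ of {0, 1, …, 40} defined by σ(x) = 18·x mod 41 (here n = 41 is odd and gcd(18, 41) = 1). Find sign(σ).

+1

Start at x=10: 10 → 16 → 1 → 18 → 37 → 10 (one orbit).
Cycle lengths of π_18 on ℤ/41ℤ: [5, 5, 5, 5, 5, 5, 5, 5, 1]; 9 cycles in total.
41 − 9 = 32 transpositions; sign(π) = (−1)^32 = +1.
Via Zolotarev, sign(π_{18}) = (18|41) = +1.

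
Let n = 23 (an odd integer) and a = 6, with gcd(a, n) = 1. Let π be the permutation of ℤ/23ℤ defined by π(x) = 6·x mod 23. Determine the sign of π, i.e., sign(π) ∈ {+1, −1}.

Orbit of 18 under x↦6x: [18, 16, 4, 1, 6, 13, 9]… (length divides ord_23(6)).
The orbit structure of x ↦ 6x mod 23: 3 orbits of sizes [11, 11, 1].
3 cycles on 23: each ℓ→(−1)^(ℓ−1), product (−1)^20 = +1.
Check: (6/23) = +1 by Zolotarev.

+1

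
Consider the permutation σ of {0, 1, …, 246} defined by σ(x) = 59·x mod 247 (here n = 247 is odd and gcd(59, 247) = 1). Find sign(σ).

Orbit of 18 under x↦59x: [18, 74, 167, 220, 136, 120, 164]… (length divides ord_247(59)).
Decompose π into cycles: lengths [36, 36, 36, 36, 36, 36, 18, 12, 1] (9 cycles, including the fixed point 0).
n − c = 247 − 9 = 238; sign = (−1)^238 = +1.
The Jacobi symbol (59|247) = +1 (Zolotarev) agrees.

+1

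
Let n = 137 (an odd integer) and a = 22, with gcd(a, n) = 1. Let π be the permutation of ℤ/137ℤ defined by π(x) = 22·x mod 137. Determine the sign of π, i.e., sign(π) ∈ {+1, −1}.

+1

Orbit of 49 under x↦22x: [49, 119, 15, 56, 136, 115, 64]… (length divides ord_137(22)).
Cycle type of π: 34×4 + 1; total 5 cycles.
Σ(ℓ_i−1) = 137−5 = 132; sign = (−1)^132 = +1.
(22|137)_J = +1 (Zolotarev's lemma cross-check).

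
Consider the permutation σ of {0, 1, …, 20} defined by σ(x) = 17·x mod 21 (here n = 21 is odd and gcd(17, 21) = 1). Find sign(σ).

+1

Start at x=17: 17 → 16 → 20 → 4 → 5 → 1 → 17 (one orbit).
Decompose π into cycles: lengths [6, 6, 6, 2, 1] (5 cycles, including the fixed point 0).
5 cycles on 21: each ℓ→(−1)^(ℓ−1), product (−1)^16 = +1.
The Jacobi symbol (17|21) = +1 (Zolotarev) agrees.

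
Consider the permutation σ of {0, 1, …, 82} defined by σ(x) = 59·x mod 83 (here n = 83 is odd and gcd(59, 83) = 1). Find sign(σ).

+1

Orbit of 64 under x↦59x: [64, 41, 12, 44, 23, 29, 51]… (length divides ord_83(59)).
3 cycles of lengths [41, 41, 1].
n − c = 83 − 3 = 80; sign = (−1)^80 = +1.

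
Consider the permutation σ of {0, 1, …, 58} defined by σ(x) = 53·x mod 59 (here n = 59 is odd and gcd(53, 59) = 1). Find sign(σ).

Orbit of 28 under x↦53x: [28, 9, 5, 29, 3, 41, 49]… (length divides ord_59(53)).
Cycle type of π: 29×2 + 1; total 3 cycles.
Σ(ℓ_i−1) = 59−3 = 56; sign = (−1)^56 = +1.

+1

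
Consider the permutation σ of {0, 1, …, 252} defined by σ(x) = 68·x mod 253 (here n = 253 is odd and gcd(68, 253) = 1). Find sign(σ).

+1

Trace 206: π^k(206) = [206, 93, 252, 185, 183, 47, 160] for k=0..6.
35 cycles of lengths [10, 10, 10, 10, 10, 10, 10, 10, 10, 10, 10, 10, 10, 10, 10, 10, 10, 10, 10, 10, 10, 10, 10, 2, 2, 2, 2, 2, 2, 2, 2, 2, 2, 2, 1].
With 35 cycles on 253 points, sign = (−1)^{253−35} = +1.
Zolotarev: (68|253) = +1, matching the cycle-count sign.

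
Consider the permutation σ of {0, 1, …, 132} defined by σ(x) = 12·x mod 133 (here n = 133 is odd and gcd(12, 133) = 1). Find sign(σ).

+1

Start at x=11: 11 → 132 → 121 → 122 → 1 → 12 → 11 (one orbit).
The orbit structure of x ↦ 12x mod 133: 23 orbits of sizes [6, 6, 6, 6, 6, 6, 6, 6, 6, 6, 6, 6, 6, 6, 6, 6, 6, 6, 6, 6, 6, 6, 1].
n − c = 133 − 23 = 110; sign = (−1)^110 = +1.
Zolotarev: (12|133) = +1, matching the cycle-count sign.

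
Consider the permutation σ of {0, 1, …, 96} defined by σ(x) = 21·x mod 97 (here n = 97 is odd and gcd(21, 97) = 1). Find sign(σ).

-1

Start at x=63: 63 → 62 → 41 → 85 → 39 → 43 → 30 → … (one orbit).
Decompose π into cycles: lengths [96, 1] (2 cycles, including the fixed point 0).
2 cycles on 97: each ℓ→(−1)^(ℓ−1), product (−1)^95 = -1.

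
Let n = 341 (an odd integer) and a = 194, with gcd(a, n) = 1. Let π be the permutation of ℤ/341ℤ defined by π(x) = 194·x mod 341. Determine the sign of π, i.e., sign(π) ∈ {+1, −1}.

-1

Start at x=70: 70 → 281 → 295 → 283 → 1 → 194 → 126 → … (one orbit).
38 cycles of lengths [10, 10, 10, 10, 10, 10, 10, 10, 10, 10, 10, 10, 10, 10, 10, 10, 10, 10, 10, 10, 10, 10, 10, 10, 10, 10, 10, 10, 10, 10, 10, 5, 5, 5, 5, 5, 5, 1].
341 − 38 = 303 transpositions; sign(π) = (−1)^303 = -1.
Via Zolotarev, sign(π_{194}) = (194|341) = -1.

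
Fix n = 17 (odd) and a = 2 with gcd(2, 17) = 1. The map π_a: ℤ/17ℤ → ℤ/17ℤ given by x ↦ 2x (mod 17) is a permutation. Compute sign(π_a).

Orbit of 4 under x↦2x: [4, 8, 16, 15, 13, 9, 1]… (length divides ord_17(2)).
π_2 has 3 disjoint cycles with lengths [8, 8, 1] on {0,…,16}.
n − c = 17 − 3 = 14; sign = (−1)^14 = +1.

+1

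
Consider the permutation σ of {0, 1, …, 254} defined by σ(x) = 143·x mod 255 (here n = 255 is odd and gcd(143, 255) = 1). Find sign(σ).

Start at x=113: 113 → 94 → 182 → 16 → 248 → 19 → 167 → … (one orbit).
π_143 has 20 disjoint cycles with lengths [16, 16, 16, 16, 16, 16, 16, 16, 16, 16, 16, 16, 16, 16, 16, 4, 4, 4, 2, 1] on {0,…,254}.
Σ(ℓ_i−1) = 255−20 = 235; sign = (−1)^235 = -1.
Check: (143/255) = -1 by Zolotarev.

-1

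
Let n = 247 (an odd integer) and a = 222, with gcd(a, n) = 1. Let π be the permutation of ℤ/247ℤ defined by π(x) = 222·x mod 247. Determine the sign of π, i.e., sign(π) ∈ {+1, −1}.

Orbit of 27 under x↦222x: [27, 66, 79, 1, 222, 131, 183]… (length divides ord_247(222)).
The orbit structure of x ↦ 222x mod 247: 26 orbits of sizes [18, 18, 18, 18, 18, 18, 18, 18, 18, 18, 18, 18, 18, 1, 1, 1, 1, 1, 1, 1, 1, 1, 1, 1, 1, 1].
With 26 cycles on 247 points, sign = (−1)^{247−26} = -1.
The Jacobi symbol (222|247) = -1 (Zolotarev) agrees.

-1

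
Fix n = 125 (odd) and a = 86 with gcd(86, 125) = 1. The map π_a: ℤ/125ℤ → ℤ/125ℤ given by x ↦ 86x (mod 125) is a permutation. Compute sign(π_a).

+1

Orbit of 51 under x↦86x: [51, 11, 71, 106, 116, 101, 61]… (length divides ord_125(86)).
The orbit structure of x ↦ 86x mod 125: 13 orbits of sizes [25, 25, 25, 25, 5, 5, 5, 5, 1, 1, 1, 1, 1].
With 13 cycles on 125 points, sign = (−1)^{125−13} = +1.
(86|125)_J = +1 (Zolotarev's lemma cross-check).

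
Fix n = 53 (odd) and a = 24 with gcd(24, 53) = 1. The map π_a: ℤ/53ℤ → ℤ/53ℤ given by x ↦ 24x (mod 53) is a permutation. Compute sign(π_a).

+1

Start at x=42: 42 → 1 → 24 → 46 → 44 → 49 → 10 → … (one orbit).
Cycle lengths of π_24 on ℤ/53ℤ: [13, 13, 13, 13, 1]; 5 cycles in total.
53 − 5 = 48 transpositions; sign(π) = (−1)^48 = +1.
Zolotarev: (24|53) = +1, matching the cycle-count sign.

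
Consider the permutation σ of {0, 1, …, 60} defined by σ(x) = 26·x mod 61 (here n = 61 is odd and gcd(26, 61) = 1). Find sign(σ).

Trace 46: π^k(46) = [46, 37, 47, 2, 52, 10, 16] for k=0..6.
2 cycles of lengths [60, 1].
With 2 cycles on 61 points, sign = (−1)^{61−2} = -1.

-1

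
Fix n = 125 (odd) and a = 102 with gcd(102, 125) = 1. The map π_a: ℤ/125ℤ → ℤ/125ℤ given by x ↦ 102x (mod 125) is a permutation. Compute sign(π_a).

-1

Orbit of 54 under x↦102x: [54, 8, 66, 107, 39, 103, 6]… (length divides ord_125(102)).
Cycle lengths of π_102 on ℤ/125ℤ: [100, 20, 4, 1]; 4 cycles in total.
With 4 cycles on 125 points, sign = (−1)^{125−4} = -1.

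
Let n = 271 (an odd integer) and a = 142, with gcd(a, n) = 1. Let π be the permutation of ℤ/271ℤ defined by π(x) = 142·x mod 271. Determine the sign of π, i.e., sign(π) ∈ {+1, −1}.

Orbit of 54 under x↦142x: [54, 80, 249, 128, 19, 259, 193]… (length divides ord_271(142)).
Cycle lengths of π_142 on ℤ/271ℤ: [270, 1]; 2 cycles in total.
sign(π) = (−1)^{n − #cycles} = (−1)^{271−2} = (−1)^269 = -1.

-1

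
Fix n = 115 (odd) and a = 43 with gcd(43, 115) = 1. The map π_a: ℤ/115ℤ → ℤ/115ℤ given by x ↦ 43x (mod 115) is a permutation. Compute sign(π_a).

Start at x=6: 6 → 28 → 54 → 22 → 26 → 83 → 4 → … (one orbit).
Decompose π into cycles: lengths [44, 44, 22, 4, 1] (5 cycles, including the fixed point 0).
115 − 5 = 110 transpositions; sign(π) = (−1)^110 = +1.

+1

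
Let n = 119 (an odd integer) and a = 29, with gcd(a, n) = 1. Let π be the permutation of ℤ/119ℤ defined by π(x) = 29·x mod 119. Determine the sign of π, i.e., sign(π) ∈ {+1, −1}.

Start at x=92: 92 → 50 → 22 → 43 → 57 → 106 → 99 → … (one orbit).
Cycle type of π: 16×7 + 1×7; total 14 cycles.
n − c = 119 − 14 = 105; sign = (−1)^105 = -1.

-1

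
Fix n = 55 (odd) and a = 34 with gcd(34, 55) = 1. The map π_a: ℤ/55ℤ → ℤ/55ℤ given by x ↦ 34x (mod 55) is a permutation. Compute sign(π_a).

+1

Trace 1: π^k(1) = [1, 34] for k=0..1.
π_34 has 33 disjoint cycles with lengths [2, 2, 2, 2, 2, 2, 2, 2, 2, 2, 2, 2, 2, 2, 2, 2, 2, 2, 2, 2, 2, 2, 1, 1, 1, 1, 1, 1, 1, 1, 1, 1, 1] on {0,…,54}.
sign(π) = (−1)^{n − #cycles} = (−1)^{55−33} = (−1)^22 = +1.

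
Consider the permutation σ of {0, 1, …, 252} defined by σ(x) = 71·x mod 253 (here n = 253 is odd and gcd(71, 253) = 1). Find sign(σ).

+1

Trace 48: π^k(48) = [48, 119, 100, 16, 124, 202, 174] for k=0..6.
Cycle type of π: 55×4 + 11×2 + 5×2 + 1; total 9 cycles.
Σ(ℓ_i−1) = 253−9 = 244; sign = (−1)^244 = +1.
(71|253)_J = +1 (Zolotarev's lemma cross-check).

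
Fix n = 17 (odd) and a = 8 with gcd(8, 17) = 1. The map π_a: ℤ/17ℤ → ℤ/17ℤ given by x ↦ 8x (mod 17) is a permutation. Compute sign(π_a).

+1

Start at x=9: 9 → 4 → 15 → 1 → 8 → 13 → 2 → … (one orbit).
Cycle type of π: 8×2 + 1; total 3 cycles.
17 − 3 = 14 transpositions; sign(π) = (−1)^14 = +1.
Via Zolotarev, sign(π_{8}) = (8|17) = +1.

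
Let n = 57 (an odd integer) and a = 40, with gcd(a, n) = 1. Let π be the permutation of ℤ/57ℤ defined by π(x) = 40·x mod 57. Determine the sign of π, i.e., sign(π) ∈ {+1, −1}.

Start at x=34: 34 → 49 → 22 → 25 → 31 → 43 → 10 → … (one orbit).
Cycle lengths of π_40 on ℤ/57ℤ: [18, 18, 18, 1, 1, 1]; 6 cycles in total.
sign(π) = (−1)^{n − #cycles} = (−1)^{57−6} = (−1)^51 = -1.
Via Zolotarev, sign(π_{40}) = (40|57) = -1.

-1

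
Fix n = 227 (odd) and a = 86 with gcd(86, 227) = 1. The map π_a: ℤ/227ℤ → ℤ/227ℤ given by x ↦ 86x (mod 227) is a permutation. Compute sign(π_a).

Trace 185: π^k(185) = [185, 20, 131, 143, 40, 35, 59] for k=0..6.
π_86 has 2 disjoint cycles with lengths [226, 1] on {0,…,226}.
2 cycles on 227: each ℓ→(−1)^(ℓ−1), product (−1)^225 = -1.
Zolotarev: (86|227) = -1, matching the cycle-count sign.

-1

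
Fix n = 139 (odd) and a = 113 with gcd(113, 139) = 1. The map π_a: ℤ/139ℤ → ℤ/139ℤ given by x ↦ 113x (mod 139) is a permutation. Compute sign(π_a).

+1

Trace 118: π^k(118) = [118, 129, 121, 51, 64, 4, 35] for k=0..6.
Cycle lengths of π_113 on ℤ/139ℤ: [69, 69, 1]; 3 cycles in total.
With 3 cycles on 139 points, sign = (−1)^{139−3} = +1.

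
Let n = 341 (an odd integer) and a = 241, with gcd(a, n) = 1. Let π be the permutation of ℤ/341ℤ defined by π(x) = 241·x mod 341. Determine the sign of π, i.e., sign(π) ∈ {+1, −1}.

+1

Trace 241: π^k(241) = [241, 111, 153, 45, 274, 221, 65] for k=0..6.
Cycle type of π: 30×11 + 2×5 + 1; total 17 cycles.
341 − 17 = 324 transpositions; sign(π) = (−1)^324 = +1.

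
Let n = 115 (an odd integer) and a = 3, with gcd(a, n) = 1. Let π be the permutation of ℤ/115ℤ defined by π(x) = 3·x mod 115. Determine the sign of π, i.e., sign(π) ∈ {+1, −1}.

Trace 71: π^k(71) = [71, 98, 64, 77, 1, 3, 9] for k=0..6.
Cycle lengths of π_3 on ℤ/115ℤ: [44, 44, 11, 11, 4, 1]; 6 cycles in total.
Σ(ℓ_i−1) = 115−6 = 109; sign = (−1)^109 = -1.
Check: (3/115) = -1 by Zolotarev.

-1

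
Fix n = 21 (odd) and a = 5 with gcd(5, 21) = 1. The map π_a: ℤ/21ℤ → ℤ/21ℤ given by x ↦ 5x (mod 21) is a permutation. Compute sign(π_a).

Start at x=20: 20 → 16 → 17 → 1 → 5 → 4 → 20 (one orbit).
Cycle lengths of π_5 on ℤ/21ℤ: [6, 6, 6, 2, 1]; 5 cycles in total.
sign(π) = (−1)^{n − #cycles} = (−1)^{21−5} = (−1)^16 = +1.

+1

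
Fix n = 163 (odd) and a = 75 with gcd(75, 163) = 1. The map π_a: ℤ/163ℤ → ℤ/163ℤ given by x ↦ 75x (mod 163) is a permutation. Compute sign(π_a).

-1

Trace 38: π^k(38) = [38, 79, 57, 37, 4, 137, 6] for k=0..6.
Cycle type of π: 162 + 1; total 2 cycles.
n − c = 163 − 2 = 161; sign = (−1)^161 = -1.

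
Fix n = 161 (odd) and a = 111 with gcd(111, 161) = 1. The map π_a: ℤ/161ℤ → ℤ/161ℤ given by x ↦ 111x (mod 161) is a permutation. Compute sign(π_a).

+1

Trace 85: π^k(85) = [85, 97, 141, 34, 71, 153, 78] for k=0..6.
Cycle type of π: 22×7 + 2×3 + 1; total 11 cycles.
11 cycles on 161: each ℓ→(−1)^(ℓ−1), product (−1)^150 = +1.
The Jacobi symbol (111|161) = +1 (Zolotarev) agrees.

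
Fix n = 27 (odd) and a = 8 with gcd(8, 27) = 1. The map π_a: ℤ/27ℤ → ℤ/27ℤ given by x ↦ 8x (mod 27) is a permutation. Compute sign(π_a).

Start at x=17: 17 → 1 → 8 → 10 → 26 → 19 → 17 (one orbit).
Decompose π into cycles: lengths [6, 6, 6, 2, 2, 2, 2, 1] (8 cycles, including the fixed point 0).
8 cycles on 27: each ℓ→(−1)^(ℓ−1), product (−1)^19 = -1.
The Jacobi symbol (8|27) = -1 (Zolotarev) agrees.

-1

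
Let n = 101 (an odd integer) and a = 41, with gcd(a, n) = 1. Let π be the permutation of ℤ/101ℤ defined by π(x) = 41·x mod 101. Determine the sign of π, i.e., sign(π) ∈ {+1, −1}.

Start at x=1: 1 → 41 → 65 → 39 → 84 → 10 → 6 → … (one orbit).
Cycle lengths of π_41 on ℤ/101ℤ: [20, 20, 20, 20, 20, 1]; 6 cycles in total.
6 cycles on 101: each ℓ→(−1)^(ℓ−1), product (−1)^95 = -1.

-1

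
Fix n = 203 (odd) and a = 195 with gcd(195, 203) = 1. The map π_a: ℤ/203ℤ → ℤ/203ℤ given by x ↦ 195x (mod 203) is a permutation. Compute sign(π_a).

Start at x=27: 27 → 190 → 104 → 183 → 160 → 141 → 90 → … (one orbit).
11 cycles of lengths [28, 28, 28, 28, 28, 28, 28, 2, 2, 2, 1].
203 − 11 = 192 transpositions; sign(π) = (−1)^192 = +1.

+1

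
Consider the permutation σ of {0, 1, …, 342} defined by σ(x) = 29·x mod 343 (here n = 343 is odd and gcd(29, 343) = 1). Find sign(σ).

+1

Trace 281: π^k(281) = [281, 260, 337, 169, 99, 127, 253] for k=0..6.
Cycle lengths of π_29 on ℤ/343ℤ: [49, 49, 49, 49, 49, 49, 7, 7, 7, 7, 7, 7, 1, 1, 1, 1, 1, 1, 1]; 19 cycles in total.
n − c = 343 − 19 = 324; sign = (−1)^324 = +1.
Zolotarev: (29|343) = +1, matching the cycle-count sign.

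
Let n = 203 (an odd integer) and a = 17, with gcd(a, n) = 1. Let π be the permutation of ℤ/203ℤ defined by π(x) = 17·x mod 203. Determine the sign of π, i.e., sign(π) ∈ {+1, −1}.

Trace 75: π^k(75) = [75, 57, 157, 30, 104, 144, 12] for k=0..6.
23 cycles of lengths [12, 12, 12, 12, 12, 12, 12, 12, 12, 12, 12, 12, 12, 12, 6, 4, 4, 4, 4, 4, 4, 4, 1].
sign(π) = (−1)^{n − #cycles} = (−1)^{203−23} = (−1)^180 = +1.
(17|203)_J = +1 (Zolotarev's lemma cross-check).

+1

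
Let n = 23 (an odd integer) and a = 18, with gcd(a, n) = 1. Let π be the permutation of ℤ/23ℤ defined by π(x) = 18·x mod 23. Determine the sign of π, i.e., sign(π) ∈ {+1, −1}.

+1

Orbit of 6 under x↦18x: [6, 16, 12, 9, 1, 18, 2]… (length divides ord_23(18)).
Cycle type of π: 11×2 + 1; total 3 cycles.
3 cycles on 23: each ℓ→(−1)^(ℓ−1), product (−1)^20 = +1.
Via Zolotarev, sign(π_{18}) = (18|23) = +1.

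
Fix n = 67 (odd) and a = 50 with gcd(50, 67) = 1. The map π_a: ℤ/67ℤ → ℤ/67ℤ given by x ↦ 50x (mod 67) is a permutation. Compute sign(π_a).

Orbit of 63 under x↦50x: [63, 1, 50, 21, 45, 39, 7]… (length divides ord_67(50)).
2 cycles of lengths [66, 1].
2 cycles on 67: each ℓ→(−1)^(ℓ−1), product (−1)^65 = -1.
Check: (50/67) = -1 by Zolotarev.

-1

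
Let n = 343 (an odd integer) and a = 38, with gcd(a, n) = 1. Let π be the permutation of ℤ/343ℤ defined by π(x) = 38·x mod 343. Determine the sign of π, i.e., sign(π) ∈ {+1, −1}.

Orbit of 249 under x↦38x: [249, 201, 92, 66, 107, 293, 158]… (length divides ord_343(38)).
The orbit structure of x ↦ 38x mod 343: 4 orbits of sizes [294, 42, 6, 1].
Σ(ℓ_i−1) = 343−4 = 339; sign = (−1)^339 = -1.

-1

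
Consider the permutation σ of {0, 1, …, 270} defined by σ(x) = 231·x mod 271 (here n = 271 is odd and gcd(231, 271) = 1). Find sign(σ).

Trace 66: π^k(66) = [66, 70, 181, 77, 172, 166, 135] for k=0..6.
Cycle lengths of π_231 on ℤ/271ℤ: [270, 1]; 2 cycles in total.
sign(π) = (−1)^{n − #cycles} = (−1)^{271−2} = (−1)^269 = -1.
Check: (231/271) = -1 by Zolotarev.

-1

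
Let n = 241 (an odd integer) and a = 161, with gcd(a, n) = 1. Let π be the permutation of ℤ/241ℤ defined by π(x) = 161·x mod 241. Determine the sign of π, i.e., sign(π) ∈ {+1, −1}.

+1

Orbit of 205 under x↦161x: [205, 229, 237, 79, 187, 223, 235]… (length divides ord_241(161)).
Decompose π into cycles: lengths [120, 120, 1] (3 cycles, including the fixed point 0).
3 cycles on 241: each ℓ→(−1)^(ℓ−1), product (−1)^238 = +1.
Check: (161/241) = +1 by Zolotarev.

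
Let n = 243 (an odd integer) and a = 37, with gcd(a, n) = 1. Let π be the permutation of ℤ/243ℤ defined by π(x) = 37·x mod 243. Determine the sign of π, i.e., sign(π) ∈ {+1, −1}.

+1

Trace 73: π^k(73) = [73, 28, 64, 181, 136, 172, 46] for k=0..6.
Cycle lengths of π_37 on ℤ/243ℤ: [27, 27, 27, 27, 27, 27, 9, 9, 9, 9, 9, 9, 3, 3, 3, 3, 3, 3, 1, 1, 1, 1, 1, 1, 1, 1, 1]; 27 cycles in total.
With 27 cycles on 243 points, sign = (−1)^{243−27} = +1.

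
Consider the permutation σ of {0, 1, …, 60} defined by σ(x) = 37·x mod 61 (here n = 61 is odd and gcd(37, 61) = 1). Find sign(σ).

Trace 38: π^k(38) = [38, 3, 50, 20, 8, 52, 33] for k=0..6.
Cycle lengths of π_37 on ℤ/61ℤ: [20, 20, 20, 1]; 4 cycles in total.
With 4 cycles on 61 points, sign = (−1)^{61−4} = -1.

-1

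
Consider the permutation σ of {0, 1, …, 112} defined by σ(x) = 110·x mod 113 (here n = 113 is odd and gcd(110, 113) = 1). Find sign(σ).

-1

Trace 63: π^k(63) = [63, 37, 2, 107, 18, 59, 49] for k=0..6.
Decompose π into cycles: lengths [112, 1] (2 cycles, including the fixed point 0).
With 2 cycles on 113 points, sign = (−1)^{113−2} = -1.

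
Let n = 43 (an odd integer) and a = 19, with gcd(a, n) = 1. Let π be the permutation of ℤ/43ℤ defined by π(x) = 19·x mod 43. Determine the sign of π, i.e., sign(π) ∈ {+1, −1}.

-1

Trace 7: π^k(7) = [7, 4, 33, 25, 2, 38, 34] for k=0..6.
Cycle lengths of π_19 on ℤ/43ℤ: [42, 1]; 2 cycles in total.
sign(π) = (−1)^{n − #cycles} = (−1)^{43−2} = (−1)^41 = -1.
Via Zolotarev, sign(π_{19}) = (19|43) = -1.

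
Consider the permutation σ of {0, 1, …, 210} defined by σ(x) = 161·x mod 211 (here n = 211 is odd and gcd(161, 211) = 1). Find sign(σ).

Trace 123: π^k(123) = [123, 180, 73, 148, 196, 117, 58] for k=0..6.
π_161 has 11 disjoint cycles with lengths [21, 21, 21, 21, 21, 21, 21, 21, 21, 21, 1] on {0,…,210}.
With 11 cycles on 211 points, sign = (−1)^{211−11} = +1.

+1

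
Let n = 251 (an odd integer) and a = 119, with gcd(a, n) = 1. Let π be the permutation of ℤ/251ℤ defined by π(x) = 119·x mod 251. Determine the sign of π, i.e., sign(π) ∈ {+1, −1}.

Start at x=67: 67 → 192 → 7 → 80 → 233 → 117 → 118 → … (one orbit).
Cycle lengths of π_119 on ℤ/251ℤ: [125, 125, 1]; 3 cycles in total.
sign(π) = (−1)^{n − #cycles} = (−1)^{251−3} = (−1)^248 = +1.
Check: (119/251) = +1 by Zolotarev.

+1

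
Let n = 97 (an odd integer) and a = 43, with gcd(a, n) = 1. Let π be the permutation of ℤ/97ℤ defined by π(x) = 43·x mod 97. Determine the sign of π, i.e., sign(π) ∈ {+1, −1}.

+1

Start at x=4: 4 → 75 → 24 → 62 → 47 → 81 → 88 → … (one orbit).
Cycle lengths of π_43 on ℤ/97ℤ: [24, 24, 24, 24, 1]; 5 cycles in total.
sign(π) = (−1)^{n − #cycles} = (−1)^{97−5} = (−1)^92 = +1.
(43|97)_J = +1 (Zolotarev's lemma cross-check).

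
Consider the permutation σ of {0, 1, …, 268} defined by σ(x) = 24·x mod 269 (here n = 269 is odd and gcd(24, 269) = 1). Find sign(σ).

Trace 99: π^k(99) = [99, 224, 265, 173, 117, 118, 142] for k=0..6.
Cycle type of π: 67×4 + 1; total 5 cycles.
sign(π) = (−1)^{n − #cycles} = (−1)^{269−5} = (−1)^264 = +1.
Via Zolotarev, sign(π_{24}) = (24|269) = +1.

+1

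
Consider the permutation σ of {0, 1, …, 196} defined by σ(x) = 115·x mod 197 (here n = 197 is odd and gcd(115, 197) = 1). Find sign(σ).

-1

Trace 23: π^k(23) = [23, 84, 7, 17, 182, 48, 4] for k=0..6.
π_115 has 2 disjoint cycles with lengths [196, 1] on {0,…,196}.
197 − 2 = 195 transpositions; sign(π) = (−1)^195 = -1.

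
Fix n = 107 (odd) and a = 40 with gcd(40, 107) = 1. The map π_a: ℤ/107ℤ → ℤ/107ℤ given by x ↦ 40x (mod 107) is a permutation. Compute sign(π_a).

+1

Orbit of 3 under x↦40x: [3, 13, 92, 42, 75, 4, 53]… (length divides ord_107(40)).
Decompose π into cycles: lengths [53, 53, 1] (3 cycles, including the fixed point 0).
With 3 cycles on 107 points, sign = (−1)^{107−3} = +1.
(40|107)_J = +1 (Zolotarev's lemma cross-check).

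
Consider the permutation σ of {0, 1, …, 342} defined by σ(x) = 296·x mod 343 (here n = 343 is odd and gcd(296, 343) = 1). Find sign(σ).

+1

Orbit of 92 under x↦296x: [92, 135, 172, 148, 247, 53, 253]… (length divides ord_343(296)).
7 cycles of lengths [147, 147, 21, 21, 3, 3, 1].
n − c = 343 − 7 = 336; sign = (−1)^336 = +1.
Zolotarev: (296|343) = +1, matching the cycle-count sign.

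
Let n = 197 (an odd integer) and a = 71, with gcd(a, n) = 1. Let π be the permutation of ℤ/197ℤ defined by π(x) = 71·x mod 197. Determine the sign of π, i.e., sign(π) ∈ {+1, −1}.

Trace 2: π^k(2) = [2, 142, 35, 121, 120, 49, 130] for k=0..6.
Cycle type of π: 196 + 1; total 2 cycles.
197 − 2 = 195 transpositions; sign(π) = (−1)^195 = -1.

-1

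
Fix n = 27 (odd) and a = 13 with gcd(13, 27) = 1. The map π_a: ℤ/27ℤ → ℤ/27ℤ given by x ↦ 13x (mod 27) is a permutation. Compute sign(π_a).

+1

Trace 19: π^k(19) = [19, 4, 25, 1, 13, 7, 10] for k=0..6.
Cycle lengths of π_13 on ℤ/27ℤ: [9, 9, 3, 3, 1, 1, 1]; 7 cycles in total.
With 7 cycles on 27 points, sign = (−1)^{27−7} = +1.
(13|27)_J = +1 (Zolotarev's lemma cross-check).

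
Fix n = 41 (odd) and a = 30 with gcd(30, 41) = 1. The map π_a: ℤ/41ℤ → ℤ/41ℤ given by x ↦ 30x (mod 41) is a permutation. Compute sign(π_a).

Trace 5: π^k(5) = [5, 27, 31, 28, 20, 26, 1] for k=0..6.
Decompose π into cycles: lengths [40, 1] (2 cycles, including the fixed point 0).
sign(π) = (−1)^{n − #cycles} = (−1)^{41−2} = (−1)^39 = -1.

-1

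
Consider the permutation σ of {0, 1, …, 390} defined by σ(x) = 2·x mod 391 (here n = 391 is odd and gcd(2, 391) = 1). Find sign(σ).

+1

Trace 32: π^k(32) = [32, 64, 128, 256, 121, 242, 93] for k=0..6.
Decompose π into cycles: lengths [88, 88, 88, 88, 11, 11, 8, 8, 1] (9 cycles, including the fixed point 0).
391 − 9 = 382 transpositions; sign(π) = (−1)^382 = +1.
(2|391)_J = +1 (Zolotarev's lemma cross-check).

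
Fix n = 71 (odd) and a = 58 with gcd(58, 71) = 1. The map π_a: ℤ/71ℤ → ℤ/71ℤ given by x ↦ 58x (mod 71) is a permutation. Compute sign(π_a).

+1

Start at x=43: 43 → 9 → 25 → 30 → 36 → 29 → 49 → … (one orbit).
Cycle type of π: 35×2 + 1; total 3 cycles.
3 cycles on 71: each ℓ→(−1)^(ℓ−1), product (−1)^68 = +1.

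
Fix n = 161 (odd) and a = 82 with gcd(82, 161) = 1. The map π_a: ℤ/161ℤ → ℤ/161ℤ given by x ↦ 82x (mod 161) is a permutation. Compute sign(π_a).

Trace 18: π^k(18) = [18, 27, 121, 101, 71, 26, 39] for k=0..6.
The orbit structure of x ↦ 82x mod 161: 6 orbits of sizes [66, 66, 11, 11, 6, 1].
Σ(ℓ_i−1) = 161−6 = 155; sign = (−1)^155 = -1.

-1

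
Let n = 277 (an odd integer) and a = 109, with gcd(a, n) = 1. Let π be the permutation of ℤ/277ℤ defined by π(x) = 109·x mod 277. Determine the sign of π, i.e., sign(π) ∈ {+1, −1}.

Start at x=84: 84 → 15 → 250 → 104 → 256 → 204 → 76 → … (one orbit).
Cycle type of π: 92×3 + 1; total 4 cycles.
n − c = 277 − 4 = 273; sign = (−1)^273 = -1.

-1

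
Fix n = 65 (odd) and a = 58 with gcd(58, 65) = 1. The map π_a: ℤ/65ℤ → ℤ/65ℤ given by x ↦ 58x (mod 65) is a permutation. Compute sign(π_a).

+1

Orbit of 28 under x↦58x: [28, 64, 7, 16, 18, 4, 37]… (length divides ord_65(58)).
7 cycles of lengths [12, 12, 12, 12, 12, 4, 1].
sign(π) = (−1)^{n − #cycles} = (−1)^{65−7} = (−1)^58 = +1.
The Jacobi symbol (58|65) = +1 (Zolotarev) agrees.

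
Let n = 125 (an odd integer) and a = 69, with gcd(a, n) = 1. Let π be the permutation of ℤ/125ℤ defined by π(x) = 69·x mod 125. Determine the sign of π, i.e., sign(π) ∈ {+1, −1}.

Start at x=114: 114 → 116 → 4 → 26 → 44 → 36 → 109 → … (one orbit).
7 cycles of lengths [50, 50, 10, 10, 2, 2, 1].
Σ(ℓ_i−1) = 125−7 = 118; sign = (−1)^118 = +1.

+1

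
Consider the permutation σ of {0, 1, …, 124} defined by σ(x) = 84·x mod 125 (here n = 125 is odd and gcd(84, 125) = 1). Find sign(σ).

+1

Orbit of 106 under x↦84x: [106, 29, 61, 124, 41, 69, 46]… (length divides ord_125(84)).
π_84 has 7 disjoint cycles with lengths [50, 50, 10, 10, 2, 2, 1] on {0,…,124}.
n − c = 125 − 7 = 118; sign = (−1)^118 = +1.
(84|125)_J = +1 (Zolotarev's lemma cross-check).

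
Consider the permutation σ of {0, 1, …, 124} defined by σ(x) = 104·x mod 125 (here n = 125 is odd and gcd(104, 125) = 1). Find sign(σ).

+1

Trace 26: π^k(26) = [26, 79, 91, 89, 6, 124, 21] for k=0..6.
Cycle lengths of π_104 on ℤ/125ℤ: [50, 50, 10, 10, 2, 2, 1]; 7 cycles in total.
sign(π) = (−1)^{n − #cycles} = (−1)^{125−7} = (−1)^118 = +1.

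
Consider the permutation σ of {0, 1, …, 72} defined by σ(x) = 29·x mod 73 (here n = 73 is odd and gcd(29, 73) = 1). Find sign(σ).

Orbit of 35 under x↦29x: [35, 66, 16, 26, 24, 39, 36]… (length divides ord_73(29)).
Cycle type of π: 72 + 1; total 2 cycles.
With 2 cycles on 73 points, sign = (−1)^{73−2} = -1.
The Jacobi symbol (29|73) = -1 (Zolotarev) agrees.

-1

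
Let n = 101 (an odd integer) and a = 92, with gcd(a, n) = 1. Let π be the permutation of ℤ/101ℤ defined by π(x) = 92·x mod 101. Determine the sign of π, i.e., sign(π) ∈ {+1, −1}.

+1

Trace 56: π^k(56) = [56, 1, 92, 81, 79, 97, 36] for k=0..6.
The orbit structure of x ↦ 92x mod 101: 5 orbits of sizes [25, 25, 25, 25, 1].
With 5 cycles on 101 points, sign = (−1)^{101−5} = +1.
Zolotarev: (92|101) = +1, matching the cycle-count sign.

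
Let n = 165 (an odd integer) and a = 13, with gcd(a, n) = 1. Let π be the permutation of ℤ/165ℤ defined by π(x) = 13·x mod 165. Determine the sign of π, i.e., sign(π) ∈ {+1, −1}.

Orbit of 31 under x↦13x: [31, 73, 124, 127, 1, 13, 4]… (length divides ord_165(13)).
Decompose π into cycles: lengths [20, 20, 20, 20, 20, 20, 10, 10, 10, 4, 4, 4, 1, 1, 1] (15 cycles, including the fixed point 0).
n − c = 165 − 15 = 150; sign = (−1)^150 = +1.
Check: (13/165) = +1 by Zolotarev.

+1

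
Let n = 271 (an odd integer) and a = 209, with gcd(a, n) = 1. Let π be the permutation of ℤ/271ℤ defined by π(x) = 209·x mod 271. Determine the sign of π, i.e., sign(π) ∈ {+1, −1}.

Start at x=190: 190 → 144 → 15 → 154 → 208 → 112 → 102 → … (one orbit).
2 cycles of lengths [270, 1].
2 cycles on 271: each ℓ→(−1)^(ℓ−1), product (−1)^269 = -1.

-1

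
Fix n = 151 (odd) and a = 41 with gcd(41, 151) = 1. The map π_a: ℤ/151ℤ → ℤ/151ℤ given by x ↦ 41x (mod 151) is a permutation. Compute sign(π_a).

Orbit of 53 under x↦41x: [53, 59, 3, 123, 60, 44, 143]… (length divides ord_151(41)).
Cycle type of π: 50×3 + 1; total 4 cycles.
151 − 4 = 147 transpositions; sign(π) = (−1)^147 = -1.

-1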